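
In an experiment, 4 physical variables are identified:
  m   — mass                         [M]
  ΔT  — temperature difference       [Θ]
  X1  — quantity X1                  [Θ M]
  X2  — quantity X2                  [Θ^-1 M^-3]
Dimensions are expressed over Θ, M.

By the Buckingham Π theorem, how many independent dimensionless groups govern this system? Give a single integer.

2

Write exponents as rows Θ,M / cols m,ΔT,X1,X2:
  Θ: [ 0  1  1 -1]
  M: [ 1  0  1 -3]
RREF → pivots at {m,ΔT} ⇒ r = 2
Π count = n − r = 4 − 2 = 2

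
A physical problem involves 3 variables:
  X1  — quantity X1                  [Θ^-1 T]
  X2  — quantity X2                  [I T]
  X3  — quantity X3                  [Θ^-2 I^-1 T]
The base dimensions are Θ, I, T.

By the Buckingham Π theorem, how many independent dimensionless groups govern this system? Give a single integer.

1

Exponent matrix [Θ,I,T] × [X1,X2,X3]:
  Θ: [-1  0 -2]
  I: [ 0  1 -1]
  T: [ 1  1  1]
Echelon form has 2 nonzero rows (pivots: X1,X2)
Π count = n − r = 3 − 2 = 1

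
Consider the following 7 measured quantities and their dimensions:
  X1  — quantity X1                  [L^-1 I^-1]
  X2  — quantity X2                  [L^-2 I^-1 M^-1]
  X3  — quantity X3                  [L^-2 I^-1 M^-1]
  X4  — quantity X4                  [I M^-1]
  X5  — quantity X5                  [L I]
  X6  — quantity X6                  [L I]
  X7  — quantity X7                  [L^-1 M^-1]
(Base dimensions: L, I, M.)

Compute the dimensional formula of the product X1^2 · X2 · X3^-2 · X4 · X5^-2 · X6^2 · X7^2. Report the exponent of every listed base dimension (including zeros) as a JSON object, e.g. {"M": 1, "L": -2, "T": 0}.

Write exponents as rows L,I,M / cols X1,X2,X3,X4,X5,X6,X7:
  L: [-1 -2 -2  0  1  1 -1]
  I: [-1 -1 -1  1  1  1  0]
  M: [ 0 -1 -1 -1  0  0 -1]
  [L]: (2)·-1+(1)·-2+(-2)·-2+(1)·0+(-2)·1+(2)·1+(2)·-1 = -2
  [I]: (2)·-1+(1)·-1+(-2)·-1+(1)·1+(-2)·1+(2)·1+(2)·0 = 0
  [M]: (2)·0+(1)·-1+(-2)·-1+(1)·-1+(-2)·0+(2)·0+(2)·-1 = -2
⇒ L^-2 M^-2

{"L": -2, "I": 0, "M": -2}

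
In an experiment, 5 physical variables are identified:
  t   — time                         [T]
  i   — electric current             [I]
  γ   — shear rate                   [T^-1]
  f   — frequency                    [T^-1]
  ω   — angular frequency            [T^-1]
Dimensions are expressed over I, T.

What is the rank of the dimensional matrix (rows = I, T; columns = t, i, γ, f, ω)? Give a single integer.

Dimensional matrix (I×T by t×i×γ×f×ω):
  I: [ 0  1  0  0  0]
  T: [ 1  0 -1 -1 -1]
Row reduction gives pivot columns t,i; rank = 2

2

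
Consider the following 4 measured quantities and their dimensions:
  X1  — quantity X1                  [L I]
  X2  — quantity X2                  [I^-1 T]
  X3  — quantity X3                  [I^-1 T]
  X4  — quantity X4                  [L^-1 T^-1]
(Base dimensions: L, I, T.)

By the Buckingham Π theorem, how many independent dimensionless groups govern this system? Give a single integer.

2

Write exponents as rows L,I,T / cols X1,X2,X3,X4:
  L: [ 1  0  0 -1]
  I: [ 1 -1 -1  0]
  T: [ 0  1  1 -1]
Echelon form has 2 nonzero rows (pivots: X1,X2)
n=4, r=2 ⇒ 2 dimensionless groups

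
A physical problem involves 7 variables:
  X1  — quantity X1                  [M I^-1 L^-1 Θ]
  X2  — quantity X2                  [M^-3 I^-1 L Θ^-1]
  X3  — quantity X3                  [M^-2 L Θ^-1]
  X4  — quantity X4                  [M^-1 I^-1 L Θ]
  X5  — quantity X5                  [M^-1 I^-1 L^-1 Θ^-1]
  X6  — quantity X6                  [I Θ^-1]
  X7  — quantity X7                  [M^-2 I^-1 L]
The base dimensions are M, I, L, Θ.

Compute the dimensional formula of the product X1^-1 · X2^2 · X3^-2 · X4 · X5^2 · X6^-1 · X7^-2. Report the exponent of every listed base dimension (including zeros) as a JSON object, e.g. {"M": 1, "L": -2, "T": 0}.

Write exponents as rows M,I,L,Θ / cols X1,X2,X3,X4,X5,X6,X7:
  M: [ 1 -3 -2 -1 -1  0 -2]
  I: [-1 -1  0 -1 -1  1 -1]
  L: [-1  1  1  1 -1  0  1]
  Θ: [ 1 -1 -1  1 -1 -1  0]
  [M]: (-1)·1+(2)·-3+(-2)·-2+(1)·-1+(2)·-1+(-1)·0+(-2)·-2 = -2
  [I]: (-1)·-1+(2)·-1+(-2)·0+(1)·-1+(2)·-1+(-1)·1+(-2)·-1 = -3
  [L]: (-1)·-1+(2)·1+(-2)·1+(1)·1+(2)·-1+(-1)·0+(-2)·1 = -2
  [Θ]: (-1)·1+(2)·-1+(-2)·-1+(1)·1+(2)·-1+(-1)·-1+(-2)·0 = -1
⇒ M^-2 I^-3 L^-2 Θ^-1

{"M": -2, "I": -3, "L": -2, "Θ": -1}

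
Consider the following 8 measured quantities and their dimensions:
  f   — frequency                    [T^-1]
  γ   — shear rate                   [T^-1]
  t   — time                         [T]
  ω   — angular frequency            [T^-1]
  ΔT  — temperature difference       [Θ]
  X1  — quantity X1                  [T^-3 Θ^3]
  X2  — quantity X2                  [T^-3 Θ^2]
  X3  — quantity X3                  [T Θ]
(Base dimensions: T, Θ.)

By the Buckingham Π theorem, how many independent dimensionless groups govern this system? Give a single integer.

Exponent matrix [T,Θ] × [f,γ,t,ω,ΔT,X1,X2,X3]:
  T: [-1 -1  1 -1  0 -3 -3  1]
  Θ: [ 0  0  0  0  1  3  2  1]
Row reduction gives pivot columns f,ΔT; rank = 2
Π count = n − r = 8 − 2 = 6

6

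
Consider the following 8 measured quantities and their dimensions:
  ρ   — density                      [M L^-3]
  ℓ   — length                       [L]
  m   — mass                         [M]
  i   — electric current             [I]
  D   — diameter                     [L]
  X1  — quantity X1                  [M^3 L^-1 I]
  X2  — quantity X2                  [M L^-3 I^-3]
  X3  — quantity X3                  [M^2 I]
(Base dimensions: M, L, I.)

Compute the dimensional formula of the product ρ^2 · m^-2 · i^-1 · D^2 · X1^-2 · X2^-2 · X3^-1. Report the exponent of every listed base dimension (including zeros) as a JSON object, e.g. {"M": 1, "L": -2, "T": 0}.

Write exponents as rows M,L,I / cols ρ,ℓ,m,i,D,X1,X2,X3:
  M: [ 1  0  1  0  0  3  1  2]
  L: [-3  1  0  0  1 -1 -3  0]
  I: [ 0  0  0  1  0  1 -3  1]
  [M]: (2)·1+(-2)·1+(-1)·0+(2)·0+(-2)·3+(-2)·1+(-1)·2 = -10
  [L]: (2)·-3+(-2)·0+(-1)·0+(2)·1+(-2)·-1+(-2)·-3+(-1)·0 = 4
  [I]: (2)·0+(-2)·0+(-1)·1+(2)·0+(-2)·1+(-2)·-3+(-1)·1 = 2
⇒ M^-10 L^4 I^2

{"M": -10, "L": 4, "I": 2}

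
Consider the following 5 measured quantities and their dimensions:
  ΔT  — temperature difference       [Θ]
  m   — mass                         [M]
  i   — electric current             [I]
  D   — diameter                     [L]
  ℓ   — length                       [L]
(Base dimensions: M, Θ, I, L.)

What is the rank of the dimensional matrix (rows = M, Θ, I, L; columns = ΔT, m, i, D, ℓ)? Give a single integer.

4

Dimensional matrix (M×Θ×I×L by ΔT×m×i×D×ℓ):
  M: [ 0  1  0  0  0]
  Θ: [ 1  0  0  0  0]
  I: [ 0  0  1  0  0]
  L: [ 0  0  0  1  1]
Echelon form has 4 nonzero rows (pivots: ΔT,m,i,D)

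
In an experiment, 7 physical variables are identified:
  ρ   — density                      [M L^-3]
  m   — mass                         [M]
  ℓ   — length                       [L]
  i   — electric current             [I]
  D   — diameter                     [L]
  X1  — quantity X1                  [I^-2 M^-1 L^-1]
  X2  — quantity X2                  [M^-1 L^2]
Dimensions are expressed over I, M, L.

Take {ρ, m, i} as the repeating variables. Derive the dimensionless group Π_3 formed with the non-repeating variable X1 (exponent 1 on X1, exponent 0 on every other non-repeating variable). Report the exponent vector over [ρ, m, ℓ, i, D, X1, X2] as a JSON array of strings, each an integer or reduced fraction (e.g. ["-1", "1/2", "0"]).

["-1/3", "4/3", "0", "2", "0", "1", "0"]

Dimensional matrix (I×M×L by ρ×m×ℓ×i×D×X1×X2):
  I: [ 0  0  0  1  0 -2  0]
  M: [ 1  1  0  0  0 -1 -1]
  L: [-3  0  1  0  1 -1  2]
Row reduction gives pivot columns ρ,m,i; rank = 3
Pivot set = {ρ,m,i}, free = {ℓ,D,X1,X2}
RREF:
  r0: [   1    0 -1/3    0 -1/3  1/3 -2/3]
  r1: [   0    1  1/3    0  1/3 -4/3 -1/3]
  r2: [   0    0    0    1    0   -2    0]
Fix exponent of X1 at 1, ℓ at 0, D at 0, X2 at 0; solve each RREF row for its pivot's exponent:
  r0: exp(ρ) + (1/3)·1 = 0 ⇒ exp(ρ) = -1/3
  r1: exp(m) + (-4/3)·1 = 0 ⇒ exp(m) = 4/3
  r2: exp(i) + (-2)·1 = 0 ⇒ exp(i) = 2
Π_3 = ρ^(-1/3) · m^(4/3) · i^2 · X1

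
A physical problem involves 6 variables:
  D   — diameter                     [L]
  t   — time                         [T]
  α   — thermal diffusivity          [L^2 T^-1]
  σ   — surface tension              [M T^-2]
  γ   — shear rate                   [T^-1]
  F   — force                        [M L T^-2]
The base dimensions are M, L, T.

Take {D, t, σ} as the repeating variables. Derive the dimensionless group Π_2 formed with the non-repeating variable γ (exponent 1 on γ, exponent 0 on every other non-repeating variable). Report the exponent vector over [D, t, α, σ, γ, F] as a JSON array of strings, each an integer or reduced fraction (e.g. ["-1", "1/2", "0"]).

["0", "1", "0", "0", "1", "0"]

Dimensional matrix (M×L×T by D×t×α×σ×γ×F):
  M: [ 0  0  0  1  0  1]
  L: [ 1  0  2  0  0  1]
  T: [ 0  1 -1 -2 -1 -2]
Row reduction gives pivot columns D,t,σ; rank = 3
Repeat: D,t,σ; free: α,γ,F
RREF:
  r0: [   1    0    2    0    0    1]
  r1: [   0    1   -1    0   -1    0]
  r2: [   0    0    0    1    0    1]
Fix exponent of γ at 1, α at 0, F at 0; solve each RREF row for its pivot's exponent:
  r0: exp(D) + (0)·1 = 0 ⇒ exp(D) = 0
  r1: exp(t) + (-1)·1 = 0 ⇒ exp(t) = 1
  r2: exp(σ) + (0)·1 = 0 ⇒ exp(σ) = 0
Π_2 = t · γ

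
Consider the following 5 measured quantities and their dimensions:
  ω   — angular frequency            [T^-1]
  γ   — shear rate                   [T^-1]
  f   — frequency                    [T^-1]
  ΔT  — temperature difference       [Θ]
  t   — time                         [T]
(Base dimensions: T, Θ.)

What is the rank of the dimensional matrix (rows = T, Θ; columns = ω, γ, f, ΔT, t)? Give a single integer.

2

Dimensional matrix (T×Θ by ω×γ×f×ΔT×t):
  T: [-1 -1 -1  0  1]
  Θ: [ 0  0  0  1  0]
Echelon form has 2 nonzero rows (pivots: ω,ΔT)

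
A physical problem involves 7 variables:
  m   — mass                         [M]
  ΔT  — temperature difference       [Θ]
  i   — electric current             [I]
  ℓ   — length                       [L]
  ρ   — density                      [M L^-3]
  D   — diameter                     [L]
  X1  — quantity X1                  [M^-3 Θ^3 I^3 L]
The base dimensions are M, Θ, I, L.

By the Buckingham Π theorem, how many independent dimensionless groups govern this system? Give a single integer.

3

Write exponents as rows M,Θ,I,L / cols m,ΔT,i,ℓ,ρ,D,X1:
  M: [ 1  0  0  0  1  0 -3]
  Θ: [ 0  1  0  0  0  0  3]
  I: [ 0  0  1  0  0  0  3]
  L: [ 0  0  0  1 -3  1  1]
Echelon form has 4 nonzero rows (pivots: m,ΔT,i,ℓ)
Π count = n − r = 7 − 4 = 3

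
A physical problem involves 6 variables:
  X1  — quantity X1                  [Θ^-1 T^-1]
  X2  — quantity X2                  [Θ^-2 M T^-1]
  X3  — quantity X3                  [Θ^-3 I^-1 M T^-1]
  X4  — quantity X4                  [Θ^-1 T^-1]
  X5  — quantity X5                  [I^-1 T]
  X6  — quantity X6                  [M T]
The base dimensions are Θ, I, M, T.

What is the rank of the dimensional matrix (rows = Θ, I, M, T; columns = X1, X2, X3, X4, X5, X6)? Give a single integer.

Dimensional matrix (Θ×I×M×T by X1×X2×X3×X4×X5×X6):
  Θ: [-1 -2 -3 -1  0  0]
  I: [ 0  0 -1  0 -1  0]
  M: [ 0  1  1  0  0  1]
  T: [-1 -1 -1 -1  1  1]
RREF → pivots at {X1,X2,X3} ⇒ r = 3

3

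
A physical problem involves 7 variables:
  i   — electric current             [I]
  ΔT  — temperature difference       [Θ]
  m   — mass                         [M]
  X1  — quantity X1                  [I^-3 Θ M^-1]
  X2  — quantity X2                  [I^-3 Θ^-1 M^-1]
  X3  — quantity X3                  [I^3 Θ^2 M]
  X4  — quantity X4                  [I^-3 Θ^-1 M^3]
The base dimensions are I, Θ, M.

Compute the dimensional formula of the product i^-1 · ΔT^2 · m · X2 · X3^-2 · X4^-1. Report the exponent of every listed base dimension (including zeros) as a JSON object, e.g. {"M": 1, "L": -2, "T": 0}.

Write exponents as rows I,Θ,M / cols i,ΔT,m,X1,X2,X3,X4:
  I: [ 1  0  0 -3 -3  3 -3]
  Θ: [ 0  1  0  1 -1  2 -1]
  M: [ 0  0  1 -1 -1  1  3]
  [I]: (-1)·1+(2)·0+(1)·0+(1)·-3+(-2)·3+(-1)·-3 = -7
  [Θ]: (-1)·0+(2)·1+(1)·0+(1)·-1+(-2)·2+(-1)·-1 = -2
  [M]: (-1)·0+(2)·0+(1)·1+(1)·-1+(-2)·1+(-1)·3 = -5
⇒ I^-7 Θ^-2 M^-5

{"I": -7, "Θ": -2, "M": -5}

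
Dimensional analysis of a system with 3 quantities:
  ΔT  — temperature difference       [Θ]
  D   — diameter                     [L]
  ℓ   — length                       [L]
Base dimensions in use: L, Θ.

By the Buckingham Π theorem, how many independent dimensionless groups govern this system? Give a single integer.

Exponent matrix [L,Θ] × [ΔT,D,ℓ]:
  L: [ 0  1  1]
  Θ: [ 1  0  0]
RREF → pivots at {ΔT,D} ⇒ r = 2
3 vars − rank 2 = 1 Π group

1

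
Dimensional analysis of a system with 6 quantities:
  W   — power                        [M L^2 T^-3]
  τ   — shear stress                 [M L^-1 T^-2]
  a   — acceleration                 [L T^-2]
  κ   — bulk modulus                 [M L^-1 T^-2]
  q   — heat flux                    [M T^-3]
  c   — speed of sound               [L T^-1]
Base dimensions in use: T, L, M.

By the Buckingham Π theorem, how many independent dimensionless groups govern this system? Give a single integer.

Dimensional matrix (T×L×M by W×τ×a×κ×q×c):
  T: [-3 -2 -2 -2 -3 -1]
  L: [ 2 -1  1 -1  0  1]
  M: [ 1  1  0  1  1  0]
RREF → pivots at {W,τ,a} ⇒ r = 3
n=6, r=3 ⇒ 3 dimensionless groups

3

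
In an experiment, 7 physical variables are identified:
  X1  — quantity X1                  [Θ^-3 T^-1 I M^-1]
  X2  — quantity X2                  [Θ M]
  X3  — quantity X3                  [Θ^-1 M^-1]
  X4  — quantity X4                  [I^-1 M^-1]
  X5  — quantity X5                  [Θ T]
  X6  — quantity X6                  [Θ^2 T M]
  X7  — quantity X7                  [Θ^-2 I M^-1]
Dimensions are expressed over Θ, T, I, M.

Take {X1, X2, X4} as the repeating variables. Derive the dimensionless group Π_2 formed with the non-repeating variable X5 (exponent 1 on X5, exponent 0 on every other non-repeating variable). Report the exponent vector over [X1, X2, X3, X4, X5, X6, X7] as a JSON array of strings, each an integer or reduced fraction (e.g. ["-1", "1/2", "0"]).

Dimensional matrix (Θ×T×I×M by X1×X2×X3×X4×X5×X6×X7):
  Θ: [-3  1 -1  0  1  2 -2]
  T: [-1  0  0  0  1  1  0]
  I: [ 1  0  0 -1  0  0  1]
  M: [-1  1 -1 -1  0  1 -1]
Echelon form has 3 nonzero rows (pivots: X1,X2,X4)
Repeat: X1,X2,X4; free: X3,X5,X6,X7
RREF:
  r0: [   1    0    0    0   -1   -1    0]
  r1: [   0    1   -1    0   -2   -1   -2]
  r2: [   0    0    0    1   -1   -1   -1]
  r3: [   0    0    0    0    0    0    0]
Fix exponent of X5 at 1, X3 at 0, X6 at 0, X7 at 0; solve each RREF row for its pivot's exponent:
  r0: exp(X1) + (-1)·1 = 0 ⇒ exp(X1) = 1
  r1: exp(X2) + (-2)·1 = 0 ⇒ exp(X2) = 2
  r2: exp(X4) + (-1)·1 = 0 ⇒ exp(X4) = 1
Π_2 = X1 · X2^2 · X4 · X5

["1", "2", "0", "1", "1", "0", "0"]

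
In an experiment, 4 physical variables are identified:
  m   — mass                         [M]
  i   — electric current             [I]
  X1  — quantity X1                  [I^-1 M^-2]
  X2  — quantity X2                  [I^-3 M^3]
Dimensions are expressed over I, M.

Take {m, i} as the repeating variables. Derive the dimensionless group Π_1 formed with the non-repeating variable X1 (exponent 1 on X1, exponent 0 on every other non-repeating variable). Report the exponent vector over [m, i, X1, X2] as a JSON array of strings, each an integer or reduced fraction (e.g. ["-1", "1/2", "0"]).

Dimensional matrix (I×M by m×i×X1×X2):
  I: [ 0  1 -1 -3]
  M: [ 1  0 -2  3]
RREF → pivots at {m,i} ⇒ r = 2
Repeat: m,i; free: X1,X2
RREF:
  r0: [   1    0   -2    3]
  r1: [   0    1   -1   -3]
Fix exponent of X1 at 1, X2 at 0; solve each RREF row for its pivot's exponent:
  r0: exp(m) + (-2)·1 = 0 ⇒ exp(m) = 2
  r1: exp(i) + (-1)·1 = 0 ⇒ exp(i) = 1
Π_1 = m^2 · i · X1

["2", "1", "1", "0"]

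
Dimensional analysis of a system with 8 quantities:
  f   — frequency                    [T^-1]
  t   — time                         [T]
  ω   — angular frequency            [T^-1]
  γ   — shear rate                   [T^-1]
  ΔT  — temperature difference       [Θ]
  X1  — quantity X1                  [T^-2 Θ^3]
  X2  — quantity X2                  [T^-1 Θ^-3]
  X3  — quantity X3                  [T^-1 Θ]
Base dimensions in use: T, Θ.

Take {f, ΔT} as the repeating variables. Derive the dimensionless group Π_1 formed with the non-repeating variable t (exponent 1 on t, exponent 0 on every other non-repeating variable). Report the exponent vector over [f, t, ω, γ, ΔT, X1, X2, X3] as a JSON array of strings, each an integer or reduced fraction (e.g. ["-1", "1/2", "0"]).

Dimensional matrix (T×Θ by f×t×ω×γ×ΔT×X1×X2×X3):
  T: [-1  1 -1 -1  0 -2 -1 -1]
  Θ: [ 0  0  0  0  1  3 -3  1]
Echelon form has 2 nonzero rows (pivots: f,ΔT)
Pivot set = {f,ΔT}, free = {t,ω,γ,X1,X2,X3}
RREF:
  r0: [   1   -1    1    1    0    2    1    1]
  r1: [   0    0    0    0    1    3   -3    1]
Fix exponent of t at 1, ω at 0, γ at 0, X1 at 0, X2 at 0, X3 at 0; solve each RREF row for its pivot's exponent:
  r0: exp(f) + (-1)·1 = 0 ⇒ exp(f) = 1
  r1: exp(ΔT) + (0)·1 = 0 ⇒ exp(ΔT) = 0
Π_1 = f · t

["1", "1", "0", "0", "0", "0", "0", "0"]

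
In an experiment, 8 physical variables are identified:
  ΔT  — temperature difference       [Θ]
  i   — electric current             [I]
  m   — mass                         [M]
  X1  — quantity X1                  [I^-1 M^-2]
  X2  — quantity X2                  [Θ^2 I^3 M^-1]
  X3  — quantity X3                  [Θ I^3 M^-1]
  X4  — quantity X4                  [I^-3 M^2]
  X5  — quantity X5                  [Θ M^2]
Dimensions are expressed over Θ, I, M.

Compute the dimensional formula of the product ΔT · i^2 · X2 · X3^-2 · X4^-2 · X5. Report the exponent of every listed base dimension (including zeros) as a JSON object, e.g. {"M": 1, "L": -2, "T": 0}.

{"Θ": 2, "I": 5, "M": -1}

Dimensional matrix (Θ×I×M by ΔT×i×m×X1×X2×X3×X4×X5):
  Θ: [ 1  0  0  0  2  1  0  1]
  I: [ 0  1  0 -1  3  3 -3  0]
  M: [ 0  0  1 -2 -1 -1  2  2]
  [Θ]: (1)·1+(2)·0+(1)·2+(-2)·1+(-2)·0+(1)·1 = 2
  [I]: (1)·0+(2)·1+(1)·3+(-2)·3+(-2)·-3+(1)·0 = 5
  [M]: (1)·0+(2)·0+(1)·-1+(-2)·-1+(-2)·2+(1)·2 = -1
⇒ Θ^2 I^5 M^-1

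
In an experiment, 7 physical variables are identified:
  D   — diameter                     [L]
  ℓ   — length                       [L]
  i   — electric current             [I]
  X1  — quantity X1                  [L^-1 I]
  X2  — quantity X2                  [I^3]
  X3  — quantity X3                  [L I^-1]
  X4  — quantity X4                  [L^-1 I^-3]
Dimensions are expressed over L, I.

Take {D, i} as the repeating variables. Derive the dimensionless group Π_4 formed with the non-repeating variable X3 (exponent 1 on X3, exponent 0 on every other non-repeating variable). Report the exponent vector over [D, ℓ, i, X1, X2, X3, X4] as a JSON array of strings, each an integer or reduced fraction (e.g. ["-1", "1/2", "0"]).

["-1", "0", "1", "0", "0", "1", "0"]

Write exponents as rows L,I / cols D,ℓ,i,X1,X2,X3,X4:
  L: [ 1  1  0 -1  0  1 -1]
  I: [ 0  0  1  1  3 -1 -3]
Row reduction gives pivot columns D,i; rank = 2
Repeat: D,i; free: ℓ,X1,X2,X3,X4
RREF:
  r0: [   1    1    0   -1    0    1   -1]
  r1: [   0    0    1    1    3   -1   -3]
Fix exponent of X3 at 1, ℓ at 0, X1 at 0, X2 at 0, X4 at 0; solve each RREF row for its pivot's exponent:
  r0: exp(D) + (1)·1 = 0 ⇒ exp(D) = -1
  r1: exp(i) + (-1)·1 = 0 ⇒ exp(i) = 1
Π_4 = D^-1 · i · X3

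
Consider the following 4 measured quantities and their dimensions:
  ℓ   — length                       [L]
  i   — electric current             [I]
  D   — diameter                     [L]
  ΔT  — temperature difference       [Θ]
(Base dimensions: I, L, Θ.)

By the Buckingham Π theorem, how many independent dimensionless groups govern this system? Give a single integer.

Dimensional matrix (I×L×Θ by ℓ×i×D×ΔT):
  I: [ 0  1  0  0]
  L: [ 1  0  1  0]
  Θ: [ 0  0  0  1]
Row reduction gives pivot columns ℓ,i,ΔT; rank = 3
Π count = n − r = 4 − 3 = 1

1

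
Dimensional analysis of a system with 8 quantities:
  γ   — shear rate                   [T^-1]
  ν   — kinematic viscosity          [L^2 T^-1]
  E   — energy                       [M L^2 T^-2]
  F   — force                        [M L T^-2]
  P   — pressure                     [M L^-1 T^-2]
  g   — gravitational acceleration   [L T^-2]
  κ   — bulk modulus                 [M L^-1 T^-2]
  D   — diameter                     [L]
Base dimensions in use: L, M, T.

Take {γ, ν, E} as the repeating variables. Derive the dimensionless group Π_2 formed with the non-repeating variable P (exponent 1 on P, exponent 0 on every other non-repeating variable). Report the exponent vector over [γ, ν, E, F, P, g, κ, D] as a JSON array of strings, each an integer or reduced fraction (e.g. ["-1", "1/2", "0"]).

["-3/2", "3/2", "-1", "0", "1", "0", "0", "0"]

Dimensional matrix (L×M×T by γ×ν×E×F×P×g×κ×D):
  L: [ 0  2  2  1 -1  1 -1  1]
  M: [ 0  0  1  1  1  0  1  0]
  T: [-1 -1 -2 -2 -2 -2 -2  0]
Row reduction gives pivot columns γ,ν,E; rank = 3
Pivot set = {γ,ν,E}, free = {F,P,g,κ,D}
RREF:
  r0: [   1    0    0  1/2  3/2  3/2  3/2 -1/2]
  r1: [   0    1    0 -1/2 -3/2  1/2 -3/2  1/2]
  r2: [   0    0    1    1    1    0    1    0]
Fix exponent of P at 1, F at 0, g at 0, κ at 0, D at 0; solve each RREF row for its pivot's exponent:
  r0: exp(γ) + (3/2)·1 = 0 ⇒ exp(γ) = -3/2
  r1: exp(ν) + (-3/2)·1 = 0 ⇒ exp(ν) = 3/2
  r2: exp(E) + (1)·1 = 0 ⇒ exp(E) = -1
Π_2 = γ^(-3/2) · ν^(3/2) · E^-1 · P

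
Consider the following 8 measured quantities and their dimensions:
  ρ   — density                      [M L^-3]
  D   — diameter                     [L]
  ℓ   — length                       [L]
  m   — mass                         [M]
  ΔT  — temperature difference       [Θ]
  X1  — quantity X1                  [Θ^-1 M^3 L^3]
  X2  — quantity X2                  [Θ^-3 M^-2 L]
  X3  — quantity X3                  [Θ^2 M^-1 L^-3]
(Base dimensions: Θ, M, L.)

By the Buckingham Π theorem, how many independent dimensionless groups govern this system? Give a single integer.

5

Exponent matrix [Θ,M,L] × [ρ,D,ℓ,m,ΔT,X1,X2,X3]:
  Θ: [ 0  0  0  0  1 -1 -3  2]
  M: [ 1  0  0  1  0  3 -2 -1]
  L: [-3  1  1  0  0  3  1 -3]
RREF → pivots at {ρ,D,ΔT} ⇒ r = 3
Π count = n − r = 8 − 3 = 5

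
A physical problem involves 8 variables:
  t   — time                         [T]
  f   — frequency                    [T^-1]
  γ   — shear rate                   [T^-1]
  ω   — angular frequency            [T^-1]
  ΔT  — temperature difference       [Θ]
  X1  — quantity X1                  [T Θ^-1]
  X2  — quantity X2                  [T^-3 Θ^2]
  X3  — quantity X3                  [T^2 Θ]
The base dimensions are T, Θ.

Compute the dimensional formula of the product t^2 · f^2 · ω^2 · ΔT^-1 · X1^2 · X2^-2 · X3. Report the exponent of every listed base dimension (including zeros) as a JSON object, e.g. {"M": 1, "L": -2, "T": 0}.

Write exponents as rows T,Θ / cols t,f,γ,ω,ΔT,X1,X2,X3:
  T: [ 1 -1 -1 -1  0  1 -3  2]
  Θ: [ 0  0  0  0  1 -1  2  1]
  [T]: (2)·1+(2)·-1+(2)·-1+(-1)·0+(2)·1+(-2)·-3+(1)·2 = 8
  [Θ]: (2)·0+(2)·0+(2)·0+(-1)·1+(2)·-1+(-2)·2+(1)·1 = -6
⇒ T^8 Θ^-6

{"T": 8, "Θ": -6}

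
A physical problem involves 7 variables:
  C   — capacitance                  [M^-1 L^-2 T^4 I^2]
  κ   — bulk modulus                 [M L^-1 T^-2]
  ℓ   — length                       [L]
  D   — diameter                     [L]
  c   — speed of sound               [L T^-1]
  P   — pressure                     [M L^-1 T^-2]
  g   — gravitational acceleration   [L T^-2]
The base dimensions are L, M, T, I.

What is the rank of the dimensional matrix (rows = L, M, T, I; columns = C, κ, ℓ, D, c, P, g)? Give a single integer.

4

Dimensional matrix (L×M×T×I by C×κ×ℓ×D×c×P×g):
  L: [-2 -1  1  1  1 -1  1]
  M: [-1  1  0  0  0  1  0]
  T: [ 4 -2  0  0 -1 -2 -2]
  I: [ 2  0  0  0  0  0  0]
Echelon form has 4 nonzero rows (pivots: C,κ,ℓ,c)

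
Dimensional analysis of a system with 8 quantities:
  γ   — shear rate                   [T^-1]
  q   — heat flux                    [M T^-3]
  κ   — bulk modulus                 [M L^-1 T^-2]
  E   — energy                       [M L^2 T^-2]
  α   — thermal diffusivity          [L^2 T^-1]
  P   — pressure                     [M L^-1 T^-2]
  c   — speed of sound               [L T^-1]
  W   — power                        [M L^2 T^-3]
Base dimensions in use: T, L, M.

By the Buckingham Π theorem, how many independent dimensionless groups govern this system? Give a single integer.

Exponent matrix [T,L,M] × [γ,q,κ,E,α,P,c,W]:
  T: [-1 -3 -2 -2 -1 -2 -1 -3]
  L: [ 0  0 -1  2  2 -1  1  2]
  M: [ 0  1  1  1  0  1  0  1]
Row reduction gives pivot columns γ,q,κ; rank = 3
Π count = n − r = 8 − 3 = 5

5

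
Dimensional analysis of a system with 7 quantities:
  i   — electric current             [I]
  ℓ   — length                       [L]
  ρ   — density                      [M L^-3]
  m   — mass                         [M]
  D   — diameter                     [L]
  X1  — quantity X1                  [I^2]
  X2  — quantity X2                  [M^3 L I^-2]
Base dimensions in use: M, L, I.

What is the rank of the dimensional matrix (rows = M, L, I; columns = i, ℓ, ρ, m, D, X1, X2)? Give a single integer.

3

Dimensional matrix (M×L×I by i×ℓ×ρ×m×D×X1×X2):
  M: [ 0  0  1  1  0  0  3]
  L: [ 0  1 -3  0  1  0  1]
  I: [ 1  0  0  0  0  2 -2]
Row reduction gives pivot columns i,ℓ,ρ; rank = 3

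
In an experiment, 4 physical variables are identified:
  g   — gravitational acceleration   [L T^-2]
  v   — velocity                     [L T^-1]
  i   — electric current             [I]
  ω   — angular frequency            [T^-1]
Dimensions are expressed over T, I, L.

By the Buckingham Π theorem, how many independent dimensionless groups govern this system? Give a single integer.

1

Write exponents as rows T,I,L / cols g,v,i,ω:
  T: [-2 -1  0 -1]
  I: [ 0  0  1  0]
  L: [ 1  1  0  0]
RREF → pivots at {g,v,i} ⇒ r = 3
4 vars − rank 3 = 1 Π group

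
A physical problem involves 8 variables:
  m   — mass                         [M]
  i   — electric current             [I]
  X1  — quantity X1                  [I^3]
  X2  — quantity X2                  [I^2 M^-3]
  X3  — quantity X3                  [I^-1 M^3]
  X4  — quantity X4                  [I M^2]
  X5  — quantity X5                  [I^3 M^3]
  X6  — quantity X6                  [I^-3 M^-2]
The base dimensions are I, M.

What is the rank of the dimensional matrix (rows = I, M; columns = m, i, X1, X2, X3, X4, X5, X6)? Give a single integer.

2

Write exponents as rows I,M / cols m,i,X1,X2,X3,X4,X5,X6:
  I: [ 0  1  3  2 -1  1  3 -3]
  M: [ 1  0  0 -3  3  2  3 -2]
Echelon form has 2 nonzero rows (pivots: m,i)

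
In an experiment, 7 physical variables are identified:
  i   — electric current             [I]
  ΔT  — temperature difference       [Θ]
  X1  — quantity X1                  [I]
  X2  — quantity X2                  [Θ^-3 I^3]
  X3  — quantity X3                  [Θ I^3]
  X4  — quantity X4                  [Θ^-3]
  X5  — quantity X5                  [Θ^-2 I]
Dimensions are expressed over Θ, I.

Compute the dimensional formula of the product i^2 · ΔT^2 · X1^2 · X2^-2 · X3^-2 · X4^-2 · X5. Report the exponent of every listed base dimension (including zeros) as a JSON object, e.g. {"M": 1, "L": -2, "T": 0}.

{"Θ": 10, "I": -7}

Dimensional matrix (Θ×I by i×ΔT×X1×X2×X3×X4×X5):
  Θ: [ 0  1  0 -3  1 -3 -2]
  I: [ 1  0  1  3  3  0  1]
  [Θ]: (2)·0+(2)·1+(2)·0+(-2)·-3+(-2)·1+(-2)·-3+(1)·-2 = 10
  [I]: (2)·1+(2)·0+(2)·1+(-2)·3+(-2)·3+(-2)·0+(1)·1 = -7
⇒ Θ^10 I^-7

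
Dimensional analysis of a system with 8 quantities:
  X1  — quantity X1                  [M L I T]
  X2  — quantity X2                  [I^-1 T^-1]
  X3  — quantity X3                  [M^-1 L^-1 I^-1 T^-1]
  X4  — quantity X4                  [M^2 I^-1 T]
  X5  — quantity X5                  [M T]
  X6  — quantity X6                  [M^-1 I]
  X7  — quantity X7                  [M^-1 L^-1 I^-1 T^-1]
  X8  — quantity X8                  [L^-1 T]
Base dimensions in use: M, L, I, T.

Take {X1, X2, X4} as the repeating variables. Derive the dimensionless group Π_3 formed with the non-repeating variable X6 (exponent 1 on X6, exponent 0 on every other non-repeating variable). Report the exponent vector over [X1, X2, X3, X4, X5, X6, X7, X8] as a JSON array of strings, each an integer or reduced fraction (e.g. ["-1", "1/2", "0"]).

["0", "1/2", "0", "1/2", "0", "1", "0", "0"]

Write exponents as rows M,L,I,T / cols X1,X2,X3,X4,X5,X6,X7,X8:
  M: [ 1  0 -1  2  1 -1 -1  0]
  L: [ 1  0 -1  0  0  0 -1 -1]
  I: [ 1 -1 -1 -1  0  1 -1  0]
  T: [ 1 -1 -1  1  1  0 -1  1]
Echelon form has 3 nonzero rows (pivots: X1,X2,X4)
Pivot set = {X1,X2,X4}, free = {X3,X5,X6,X7,X8}
RREF:
  r0: [   1    0   -1    0    0    0   -1   -1]
  r1: [   0    1    0    0 -1/2 -1/2    0 -3/2]
  r2: [   0    0    0    1  1/2 -1/2    0  1/2]
  r3: [   0    0    0    0    0    0    0    0]
Fix exponent of X6 at 1, X3 at 0, X5 at 0, X7 at 0, X8 at 0; solve each RREF row for its pivot's exponent:
  r0: exp(X1) + (0)·1 = 0 ⇒ exp(X1) = 0
  r1: exp(X2) + (-1/2)·1 = 0 ⇒ exp(X2) = 1/2
  r2: exp(X4) + (-1/2)·1 = 0 ⇒ exp(X4) = 1/2
Π_3 = X2^(1/2) · X4^(1/2) · X6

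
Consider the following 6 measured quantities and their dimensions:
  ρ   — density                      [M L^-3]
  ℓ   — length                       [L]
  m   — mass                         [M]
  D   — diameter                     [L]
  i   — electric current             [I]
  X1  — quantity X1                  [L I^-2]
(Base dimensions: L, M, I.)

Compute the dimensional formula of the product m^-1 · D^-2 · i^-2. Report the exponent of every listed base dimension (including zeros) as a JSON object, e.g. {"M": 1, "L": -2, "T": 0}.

Dimensional matrix (L×M×I by ρ×ℓ×m×D×i×X1):
  L: [-3  1  0  1  0  1]
  M: [ 1  0  1  0  0  0]
  I: [ 0  0  0  0  1 -2]
  [L]: (-1)·0+(-2)·1+(-2)·0 = -2
  [M]: (-1)·1+(-2)·0+(-2)·0 = -1
  [I]: (-1)·0+(-2)·0+(-2)·1 = -2
⇒ L^-2 M^-1 I^-2

{"L": -2, "M": -1, "I": -2}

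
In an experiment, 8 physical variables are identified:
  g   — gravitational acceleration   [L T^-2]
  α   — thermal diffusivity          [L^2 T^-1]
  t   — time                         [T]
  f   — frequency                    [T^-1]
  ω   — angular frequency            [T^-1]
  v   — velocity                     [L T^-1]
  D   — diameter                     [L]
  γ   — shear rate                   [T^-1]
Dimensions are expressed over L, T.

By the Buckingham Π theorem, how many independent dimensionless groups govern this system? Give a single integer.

Dimensional matrix (L×T by g×α×t×f×ω×v×D×γ):
  L: [ 1  2  0  0  0  1  1  0]
  T: [-2 -1  1 -1 -1 -1  0 -1]
Row reduction gives pivot columns g,α; rank = 2
n=8, r=2 ⇒ 6 dimensionless groups

6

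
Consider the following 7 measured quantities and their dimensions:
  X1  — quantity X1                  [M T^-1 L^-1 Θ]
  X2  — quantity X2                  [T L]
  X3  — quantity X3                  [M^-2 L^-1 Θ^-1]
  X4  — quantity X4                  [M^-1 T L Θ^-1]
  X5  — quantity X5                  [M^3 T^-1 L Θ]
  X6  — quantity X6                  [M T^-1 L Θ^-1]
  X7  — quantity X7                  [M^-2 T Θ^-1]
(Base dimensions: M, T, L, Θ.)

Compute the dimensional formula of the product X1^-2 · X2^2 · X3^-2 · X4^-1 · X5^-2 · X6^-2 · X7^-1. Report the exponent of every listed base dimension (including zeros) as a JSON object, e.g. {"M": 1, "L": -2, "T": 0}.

{"M": -3, "T": 6, "L": 1, "Θ": 2}

Exponent matrix [M,T,L,Θ] × [X1,X2,X3,X4,X5,X6,X7]:
  M: [ 1  0 -2 -1  3  1 -2]
  T: [-1  1  0  1 -1 -1  1]
  L: [-1  1 -1  1  1  1  0]
  Θ: [ 1  0 -1 -1  1 -1 -1]
  [M]: (-2)·1+(2)·0+(-2)·-2+(-1)·-1+(-2)·3+(-2)·1+(-1)·-2 = -3
  [T]: (-2)·-1+(2)·1+(-2)·0+(-1)·1+(-2)·-1+(-2)·-1+(-1)·1 = 6
  [L]: (-2)·-1+(2)·1+(-2)·-1+(-1)·1+(-2)·1+(-2)·1+(-1)·0 = 1
  [Θ]: (-2)·1+(2)·0+(-2)·-1+(-1)·-1+(-2)·1+(-2)·-1+(-1)·-1 = 2
⇒ M^-3 T^6 L Θ^2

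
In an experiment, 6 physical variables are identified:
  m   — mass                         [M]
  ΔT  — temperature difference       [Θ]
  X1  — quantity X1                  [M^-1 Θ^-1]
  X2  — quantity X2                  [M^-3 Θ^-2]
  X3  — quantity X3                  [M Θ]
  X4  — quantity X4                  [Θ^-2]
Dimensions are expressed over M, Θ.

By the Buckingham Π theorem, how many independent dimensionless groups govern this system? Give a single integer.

Dimensional matrix (M×Θ by m×ΔT×X1×X2×X3×X4):
  M: [ 1  0 -1 -3  1  0]
  Θ: [ 0  1 -1 -2  1 -2]
Row reduction gives pivot columns m,ΔT; rank = 2
n=6, r=2 ⇒ 4 dimensionless groups

4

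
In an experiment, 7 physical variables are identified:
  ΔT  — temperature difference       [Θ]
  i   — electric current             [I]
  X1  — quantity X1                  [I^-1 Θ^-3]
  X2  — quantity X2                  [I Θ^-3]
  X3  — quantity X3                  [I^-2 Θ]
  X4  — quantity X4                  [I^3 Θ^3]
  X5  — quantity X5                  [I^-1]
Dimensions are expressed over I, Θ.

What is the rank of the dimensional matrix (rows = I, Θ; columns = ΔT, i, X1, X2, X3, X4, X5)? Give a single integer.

Exponent matrix [I,Θ] × [ΔT,i,X1,X2,X3,X4,X5]:
  I: [ 0  1 -1  1 -2  3 -1]
  Θ: [ 1  0 -3 -3  1  3  0]
RREF → pivots at {ΔT,i} ⇒ r = 2

2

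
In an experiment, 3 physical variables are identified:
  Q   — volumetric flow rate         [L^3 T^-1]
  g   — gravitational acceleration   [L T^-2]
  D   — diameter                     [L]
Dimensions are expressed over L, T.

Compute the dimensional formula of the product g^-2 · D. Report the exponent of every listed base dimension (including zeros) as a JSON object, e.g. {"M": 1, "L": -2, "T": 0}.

Dimensional matrix (L×T by Q×g×D):
  L: [ 3  1  1]
  T: [-1 -2  0]
  [L]: (-2)·1+(1)·1 = -1
  [T]: (-2)·-2+(1)·0 = 4
⇒ L^-1 T^4

{"L": -1, "T": 4}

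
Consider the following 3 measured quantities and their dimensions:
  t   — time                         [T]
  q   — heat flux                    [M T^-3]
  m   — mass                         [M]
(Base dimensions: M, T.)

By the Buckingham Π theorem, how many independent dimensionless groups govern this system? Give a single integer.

1

Exponent matrix [M,T] × [t,q,m]:
  M: [ 0  1  1]
  T: [ 1 -3  0]
Row reduction gives pivot columns t,q; rank = 2
Π count = n − r = 3 − 2 = 1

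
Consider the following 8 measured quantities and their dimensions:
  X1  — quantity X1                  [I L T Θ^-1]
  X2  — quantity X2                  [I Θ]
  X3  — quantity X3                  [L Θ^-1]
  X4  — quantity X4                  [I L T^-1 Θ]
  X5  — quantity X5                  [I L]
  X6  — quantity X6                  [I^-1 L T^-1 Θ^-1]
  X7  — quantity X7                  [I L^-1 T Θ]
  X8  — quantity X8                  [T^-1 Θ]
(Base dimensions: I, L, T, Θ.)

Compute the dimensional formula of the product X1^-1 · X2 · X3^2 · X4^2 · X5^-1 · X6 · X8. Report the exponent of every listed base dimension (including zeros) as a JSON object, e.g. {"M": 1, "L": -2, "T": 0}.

Dimensional matrix (I×L×T×Θ by X1×X2×X3×X4×X5×X6×X7×X8):
  I: [ 1  1  0  1  1 -1  1  0]
  L: [ 1  0  1  1  1  1 -1  0]
  T: [ 1  0  0 -1  0 -1  1 -1]
  Θ: [-1  1 -1  1  0 -1  1  1]
  [I]: (-1)·1+(1)·1+(2)·0+(2)·1+(-1)·1+(1)·-1+(1)·0 = 0
  [L]: (-1)·1+(1)·0+(2)·1+(2)·1+(-1)·1+(1)·1+(1)·0 = 3
  [T]: (-1)·1+(1)·0+(2)·0+(2)·-1+(-1)·0+(1)·-1+(1)·-1 = -5
  [Θ]: (-1)·-1+(1)·1+(2)·-1+(2)·1+(-1)·0+(1)·-1+(1)·1 = 2
⇒ L^3 T^-5 Θ^2

{"I": 0, "L": 3, "T": -5, "Θ": 2}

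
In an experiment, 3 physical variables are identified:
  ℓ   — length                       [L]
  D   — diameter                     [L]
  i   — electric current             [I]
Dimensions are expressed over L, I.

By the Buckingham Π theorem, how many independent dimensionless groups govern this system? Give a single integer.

Exponent matrix [L,I] × [ℓ,D,i]:
  L: [ 1  1  0]
  I: [ 0  0  1]
Row reduction gives pivot columns ℓ,i; rank = 2
3 vars − rank 2 = 1 Π group

1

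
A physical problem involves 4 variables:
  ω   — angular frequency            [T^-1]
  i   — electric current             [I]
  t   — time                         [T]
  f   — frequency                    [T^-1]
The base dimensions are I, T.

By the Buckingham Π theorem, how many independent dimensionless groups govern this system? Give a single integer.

2

Exponent matrix [I,T] × [ω,i,t,f]:
  I: [ 0  1  0  0]
  T: [-1  0  1 -1]
Row reduction gives pivot columns ω,i; rank = 2
Π count = n − r = 4 − 2 = 2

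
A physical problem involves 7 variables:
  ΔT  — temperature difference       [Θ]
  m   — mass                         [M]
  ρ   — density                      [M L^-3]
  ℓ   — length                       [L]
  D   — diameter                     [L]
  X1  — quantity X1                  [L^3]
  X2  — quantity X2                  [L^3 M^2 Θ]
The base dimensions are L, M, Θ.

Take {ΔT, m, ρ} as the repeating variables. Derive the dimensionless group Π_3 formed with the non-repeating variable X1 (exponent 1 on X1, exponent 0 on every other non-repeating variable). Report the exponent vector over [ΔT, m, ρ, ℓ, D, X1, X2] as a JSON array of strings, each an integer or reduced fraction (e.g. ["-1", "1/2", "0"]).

["0", "-1", "1", "0", "0", "1", "0"]

Exponent matrix [L,M,Θ] × [ΔT,m,ρ,ℓ,D,X1,X2]:
  L: [ 0  0 -3  1  1  3  3]
  M: [ 0  1  1  0  0  0  2]
  Θ: [ 1  0  0  0  0  0  1]
RREF → pivots at {ΔT,m,ρ} ⇒ r = 3
Repeat: ΔT,m,ρ; free: ℓ,D,X1,X2
RREF:
  r0: [   1    0    0    0    0    0    1]
  r1: [   0    1    0  1/3  1/3    1    3]
  r2: [   0    0    1 -1/3 -1/3   -1   -1]
Fix exponent of X1 at 1, ℓ at 0, D at 0, X2 at 0; solve each RREF row for its pivot's exponent:
  r0: exp(ΔT) + (0)·1 = 0 ⇒ exp(ΔT) = 0
  r1: exp(m) + (1)·1 = 0 ⇒ exp(m) = -1
  r2: exp(ρ) + (-1)·1 = 0 ⇒ exp(ρ) = 1
Π_3 = m^-1 · ρ · X1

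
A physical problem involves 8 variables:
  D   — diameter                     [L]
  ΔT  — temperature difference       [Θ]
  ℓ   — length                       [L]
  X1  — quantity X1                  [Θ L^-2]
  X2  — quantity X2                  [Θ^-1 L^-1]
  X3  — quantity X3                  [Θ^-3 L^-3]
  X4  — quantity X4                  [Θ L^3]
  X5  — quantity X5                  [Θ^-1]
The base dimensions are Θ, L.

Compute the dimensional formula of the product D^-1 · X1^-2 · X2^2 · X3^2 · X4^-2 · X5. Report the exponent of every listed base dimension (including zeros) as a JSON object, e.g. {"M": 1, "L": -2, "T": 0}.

Write exponents as rows Θ,L / cols D,ΔT,ℓ,X1,X2,X3,X4,X5:
  Θ: [ 0  1  0  1 -1 -3  1 -1]
  L: [ 1  0  1 -2 -1 -3  3  0]
  [Θ]: (-1)·0+(-2)·1+(2)·-1+(2)·-3+(-2)·1+(1)·-1 = -13
  [L]: (-1)·1+(-2)·-2+(2)·-1+(2)·-3+(-2)·3+(1)·0 = -11
⇒ Θ^-13 L^-11

{"Θ": -13, "L": -11}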